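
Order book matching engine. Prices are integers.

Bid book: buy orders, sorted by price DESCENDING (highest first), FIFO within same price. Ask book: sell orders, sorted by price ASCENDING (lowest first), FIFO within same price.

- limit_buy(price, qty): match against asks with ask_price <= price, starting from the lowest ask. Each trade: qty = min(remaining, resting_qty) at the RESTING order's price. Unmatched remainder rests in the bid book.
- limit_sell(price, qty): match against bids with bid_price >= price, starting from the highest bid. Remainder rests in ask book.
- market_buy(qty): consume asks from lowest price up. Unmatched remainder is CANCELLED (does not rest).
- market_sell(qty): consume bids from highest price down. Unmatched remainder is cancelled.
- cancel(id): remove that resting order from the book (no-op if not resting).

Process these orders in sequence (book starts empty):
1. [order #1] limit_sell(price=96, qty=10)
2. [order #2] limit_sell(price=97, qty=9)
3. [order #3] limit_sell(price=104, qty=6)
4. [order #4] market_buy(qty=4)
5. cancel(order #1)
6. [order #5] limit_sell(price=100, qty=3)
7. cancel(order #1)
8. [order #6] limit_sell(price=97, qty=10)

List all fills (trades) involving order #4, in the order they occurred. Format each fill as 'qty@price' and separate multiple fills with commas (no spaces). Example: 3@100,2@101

After op 1 [order #1] limit_sell(price=96, qty=10): fills=none; bids=[-] asks=[#1:10@96]
After op 2 [order #2] limit_sell(price=97, qty=9): fills=none; bids=[-] asks=[#1:10@96 #2:9@97]
After op 3 [order #3] limit_sell(price=104, qty=6): fills=none; bids=[-] asks=[#1:10@96 #2:9@97 #3:6@104]
After op 4 [order #4] market_buy(qty=4): fills=#4x#1:4@96; bids=[-] asks=[#1:6@96 #2:9@97 #3:6@104]
After op 5 cancel(order #1): fills=none; bids=[-] asks=[#2:9@97 #3:6@104]
After op 6 [order #5] limit_sell(price=100, qty=3): fills=none; bids=[-] asks=[#2:9@97 #5:3@100 #3:6@104]
After op 7 cancel(order #1): fills=none; bids=[-] asks=[#2:9@97 #5:3@100 #3:6@104]
After op 8 [order #6] limit_sell(price=97, qty=10): fills=none; bids=[-] asks=[#2:9@97 #6:10@97 #5:3@100 #3:6@104]

Answer: 4@96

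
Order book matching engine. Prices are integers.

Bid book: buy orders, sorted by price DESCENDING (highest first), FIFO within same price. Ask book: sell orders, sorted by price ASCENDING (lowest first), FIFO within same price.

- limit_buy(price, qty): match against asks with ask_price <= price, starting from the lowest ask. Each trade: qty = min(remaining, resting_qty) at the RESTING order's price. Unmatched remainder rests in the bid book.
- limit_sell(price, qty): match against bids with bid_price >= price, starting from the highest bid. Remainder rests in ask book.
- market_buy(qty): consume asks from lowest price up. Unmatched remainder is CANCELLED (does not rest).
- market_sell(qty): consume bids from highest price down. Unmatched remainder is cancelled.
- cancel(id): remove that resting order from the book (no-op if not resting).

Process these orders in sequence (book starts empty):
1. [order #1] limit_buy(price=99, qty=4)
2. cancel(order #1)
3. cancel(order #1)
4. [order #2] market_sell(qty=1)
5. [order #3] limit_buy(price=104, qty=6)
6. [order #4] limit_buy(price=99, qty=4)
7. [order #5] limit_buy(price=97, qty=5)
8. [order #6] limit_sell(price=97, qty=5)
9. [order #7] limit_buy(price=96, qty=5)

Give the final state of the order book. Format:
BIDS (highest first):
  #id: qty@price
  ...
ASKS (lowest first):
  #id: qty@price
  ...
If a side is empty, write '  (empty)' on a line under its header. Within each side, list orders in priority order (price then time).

Answer: BIDS (highest first):
  #3: 1@104
  #4: 4@99
  #5: 5@97
  #7: 5@96
ASKS (lowest first):
  (empty)

Derivation:
After op 1 [order #1] limit_buy(price=99, qty=4): fills=none; bids=[#1:4@99] asks=[-]
After op 2 cancel(order #1): fills=none; bids=[-] asks=[-]
After op 3 cancel(order #1): fills=none; bids=[-] asks=[-]
After op 4 [order #2] market_sell(qty=1): fills=none; bids=[-] asks=[-]
After op 5 [order #3] limit_buy(price=104, qty=6): fills=none; bids=[#3:6@104] asks=[-]
After op 6 [order #4] limit_buy(price=99, qty=4): fills=none; bids=[#3:6@104 #4:4@99] asks=[-]
After op 7 [order #5] limit_buy(price=97, qty=5): fills=none; bids=[#3:6@104 #4:4@99 #5:5@97] asks=[-]
After op 8 [order #6] limit_sell(price=97, qty=5): fills=#3x#6:5@104; bids=[#3:1@104 #4:4@99 #5:5@97] asks=[-]
After op 9 [order #7] limit_buy(price=96, qty=5): fills=none; bids=[#3:1@104 #4:4@99 #5:5@97 #7:5@96] asks=[-]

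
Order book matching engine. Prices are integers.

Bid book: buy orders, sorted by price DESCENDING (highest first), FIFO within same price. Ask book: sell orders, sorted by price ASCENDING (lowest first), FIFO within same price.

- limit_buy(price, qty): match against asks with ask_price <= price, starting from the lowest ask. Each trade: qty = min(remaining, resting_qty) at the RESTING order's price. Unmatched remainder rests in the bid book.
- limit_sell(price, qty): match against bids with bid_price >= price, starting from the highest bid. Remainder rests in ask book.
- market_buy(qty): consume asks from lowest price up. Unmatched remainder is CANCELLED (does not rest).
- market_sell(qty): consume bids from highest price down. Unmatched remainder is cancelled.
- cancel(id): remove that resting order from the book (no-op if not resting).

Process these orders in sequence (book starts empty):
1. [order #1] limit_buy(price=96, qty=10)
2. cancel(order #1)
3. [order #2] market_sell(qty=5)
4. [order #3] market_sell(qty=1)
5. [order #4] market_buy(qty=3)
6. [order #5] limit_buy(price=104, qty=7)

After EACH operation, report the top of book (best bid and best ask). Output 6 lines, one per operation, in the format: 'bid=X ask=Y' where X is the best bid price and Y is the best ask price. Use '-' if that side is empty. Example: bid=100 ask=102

After op 1 [order #1] limit_buy(price=96, qty=10): fills=none; bids=[#1:10@96] asks=[-]
After op 2 cancel(order #1): fills=none; bids=[-] asks=[-]
After op 3 [order #2] market_sell(qty=5): fills=none; bids=[-] asks=[-]
After op 4 [order #3] market_sell(qty=1): fills=none; bids=[-] asks=[-]
After op 5 [order #4] market_buy(qty=3): fills=none; bids=[-] asks=[-]
After op 6 [order #5] limit_buy(price=104, qty=7): fills=none; bids=[#5:7@104] asks=[-]

Answer: bid=96 ask=-
bid=- ask=-
bid=- ask=-
bid=- ask=-
bid=- ask=-
bid=104 ask=-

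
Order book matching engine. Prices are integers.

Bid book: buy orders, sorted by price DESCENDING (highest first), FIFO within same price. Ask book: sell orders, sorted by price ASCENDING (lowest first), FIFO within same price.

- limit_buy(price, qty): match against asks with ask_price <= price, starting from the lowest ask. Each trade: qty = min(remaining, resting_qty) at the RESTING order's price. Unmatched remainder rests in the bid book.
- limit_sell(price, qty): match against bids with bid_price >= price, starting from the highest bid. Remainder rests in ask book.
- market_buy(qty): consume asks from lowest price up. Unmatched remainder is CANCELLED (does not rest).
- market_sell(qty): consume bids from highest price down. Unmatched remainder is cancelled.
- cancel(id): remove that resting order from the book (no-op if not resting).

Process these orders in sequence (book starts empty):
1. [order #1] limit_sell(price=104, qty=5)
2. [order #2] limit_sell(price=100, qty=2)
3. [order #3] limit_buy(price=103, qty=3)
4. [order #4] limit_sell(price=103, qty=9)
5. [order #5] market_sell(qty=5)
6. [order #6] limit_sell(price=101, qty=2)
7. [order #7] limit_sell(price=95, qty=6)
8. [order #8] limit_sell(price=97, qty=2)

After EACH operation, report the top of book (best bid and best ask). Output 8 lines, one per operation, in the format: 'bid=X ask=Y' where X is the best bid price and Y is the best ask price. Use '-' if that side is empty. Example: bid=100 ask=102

Answer: bid=- ask=104
bid=- ask=100
bid=103 ask=104
bid=- ask=103
bid=- ask=103
bid=- ask=101
bid=- ask=95
bid=- ask=95

Derivation:
After op 1 [order #1] limit_sell(price=104, qty=5): fills=none; bids=[-] asks=[#1:5@104]
After op 2 [order #2] limit_sell(price=100, qty=2): fills=none; bids=[-] asks=[#2:2@100 #1:5@104]
After op 3 [order #3] limit_buy(price=103, qty=3): fills=#3x#2:2@100; bids=[#3:1@103] asks=[#1:5@104]
After op 4 [order #4] limit_sell(price=103, qty=9): fills=#3x#4:1@103; bids=[-] asks=[#4:8@103 #1:5@104]
After op 5 [order #5] market_sell(qty=5): fills=none; bids=[-] asks=[#4:8@103 #1:5@104]
After op 6 [order #6] limit_sell(price=101, qty=2): fills=none; bids=[-] asks=[#6:2@101 #4:8@103 #1:5@104]
After op 7 [order #7] limit_sell(price=95, qty=6): fills=none; bids=[-] asks=[#7:6@95 #6:2@101 #4:8@103 #1:5@104]
After op 8 [order #8] limit_sell(price=97, qty=2): fills=none; bids=[-] asks=[#7:6@95 #8:2@97 #6:2@101 #4:8@103 #1:5@104]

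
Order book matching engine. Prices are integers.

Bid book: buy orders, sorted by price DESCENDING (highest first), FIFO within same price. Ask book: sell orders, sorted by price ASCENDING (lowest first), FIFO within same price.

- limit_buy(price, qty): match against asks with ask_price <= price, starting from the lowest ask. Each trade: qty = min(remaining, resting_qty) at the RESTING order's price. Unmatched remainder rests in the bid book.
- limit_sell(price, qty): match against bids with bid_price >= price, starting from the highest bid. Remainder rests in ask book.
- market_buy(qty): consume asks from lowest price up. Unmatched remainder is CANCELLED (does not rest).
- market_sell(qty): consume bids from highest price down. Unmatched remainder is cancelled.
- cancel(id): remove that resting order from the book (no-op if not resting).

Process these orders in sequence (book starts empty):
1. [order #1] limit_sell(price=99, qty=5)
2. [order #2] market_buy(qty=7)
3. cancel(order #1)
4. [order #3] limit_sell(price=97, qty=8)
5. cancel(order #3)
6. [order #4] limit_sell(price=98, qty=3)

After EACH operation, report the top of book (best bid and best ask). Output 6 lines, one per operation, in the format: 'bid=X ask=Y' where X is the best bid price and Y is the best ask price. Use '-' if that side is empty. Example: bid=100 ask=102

Answer: bid=- ask=99
bid=- ask=-
bid=- ask=-
bid=- ask=97
bid=- ask=-
bid=- ask=98

Derivation:
After op 1 [order #1] limit_sell(price=99, qty=5): fills=none; bids=[-] asks=[#1:5@99]
After op 2 [order #2] market_buy(qty=7): fills=#2x#1:5@99; bids=[-] asks=[-]
After op 3 cancel(order #1): fills=none; bids=[-] asks=[-]
After op 4 [order #3] limit_sell(price=97, qty=8): fills=none; bids=[-] asks=[#3:8@97]
After op 5 cancel(order #3): fills=none; bids=[-] asks=[-]
After op 6 [order #4] limit_sell(price=98, qty=3): fills=none; bids=[-] asks=[#4:3@98]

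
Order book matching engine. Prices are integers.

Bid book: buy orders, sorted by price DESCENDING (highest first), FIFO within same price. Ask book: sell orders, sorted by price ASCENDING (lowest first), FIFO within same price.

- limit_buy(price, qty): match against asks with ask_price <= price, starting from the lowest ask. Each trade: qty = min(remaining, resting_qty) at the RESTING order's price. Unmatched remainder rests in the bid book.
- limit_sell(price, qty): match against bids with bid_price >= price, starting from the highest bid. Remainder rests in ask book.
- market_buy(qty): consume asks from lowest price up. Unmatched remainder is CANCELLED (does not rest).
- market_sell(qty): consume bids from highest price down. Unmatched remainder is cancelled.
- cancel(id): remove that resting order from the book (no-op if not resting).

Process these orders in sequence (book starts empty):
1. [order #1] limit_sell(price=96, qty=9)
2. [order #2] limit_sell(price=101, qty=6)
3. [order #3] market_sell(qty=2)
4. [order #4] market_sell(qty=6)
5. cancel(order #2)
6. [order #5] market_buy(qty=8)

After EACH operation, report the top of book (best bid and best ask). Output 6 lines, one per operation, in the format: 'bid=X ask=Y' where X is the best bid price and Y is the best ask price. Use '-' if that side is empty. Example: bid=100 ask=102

After op 1 [order #1] limit_sell(price=96, qty=9): fills=none; bids=[-] asks=[#1:9@96]
After op 2 [order #2] limit_sell(price=101, qty=6): fills=none; bids=[-] asks=[#1:9@96 #2:6@101]
After op 3 [order #3] market_sell(qty=2): fills=none; bids=[-] asks=[#1:9@96 #2:6@101]
After op 4 [order #4] market_sell(qty=6): fills=none; bids=[-] asks=[#1:9@96 #2:6@101]
After op 5 cancel(order #2): fills=none; bids=[-] asks=[#1:9@96]
After op 6 [order #5] market_buy(qty=8): fills=#5x#1:8@96; bids=[-] asks=[#1:1@96]

Answer: bid=- ask=96
bid=- ask=96
bid=- ask=96
bid=- ask=96
bid=- ask=96
bid=- ask=96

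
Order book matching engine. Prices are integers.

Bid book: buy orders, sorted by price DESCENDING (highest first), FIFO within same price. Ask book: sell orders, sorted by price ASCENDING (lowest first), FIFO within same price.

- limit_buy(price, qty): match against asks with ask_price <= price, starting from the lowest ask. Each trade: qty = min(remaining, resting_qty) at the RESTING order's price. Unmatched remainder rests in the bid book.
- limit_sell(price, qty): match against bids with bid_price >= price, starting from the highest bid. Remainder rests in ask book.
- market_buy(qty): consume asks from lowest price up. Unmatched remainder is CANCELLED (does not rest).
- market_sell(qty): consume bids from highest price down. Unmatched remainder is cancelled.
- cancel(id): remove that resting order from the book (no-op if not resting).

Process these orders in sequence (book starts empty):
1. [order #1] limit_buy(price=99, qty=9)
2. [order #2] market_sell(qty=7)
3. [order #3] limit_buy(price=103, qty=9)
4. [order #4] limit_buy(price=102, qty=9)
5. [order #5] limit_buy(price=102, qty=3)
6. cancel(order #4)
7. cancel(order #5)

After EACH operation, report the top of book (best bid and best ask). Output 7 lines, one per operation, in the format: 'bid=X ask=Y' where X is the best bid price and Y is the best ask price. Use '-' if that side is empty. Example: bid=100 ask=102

Answer: bid=99 ask=-
bid=99 ask=-
bid=103 ask=-
bid=103 ask=-
bid=103 ask=-
bid=103 ask=-
bid=103 ask=-

Derivation:
After op 1 [order #1] limit_buy(price=99, qty=9): fills=none; bids=[#1:9@99] asks=[-]
After op 2 [order #2] market_sell(qty=7): fills=#1x#2:7@99; bids=[#1:2@99] asks=[-]
After op 3 [order #3] limit_buy(price=103, qty=9): fills=none; bids=[#3:9@103 #1:2@99] asks=[-]
After op 4 [order #4] limit_buy(price=102, qty=9): fills=none; bids=[#3:9@103 #4:9@102 #1:2@99] asks=[-]
After op 5 [order #5] limit_buy(price=102, qty=3): fills=none; bids=[#3:9@103 #4:9@102 #5:3@102 #1:2@99] asks=[-]
After op 6 cancel(order #4): fills=none; bids=[#3:9@103 #5:3@102 #1:2@99] asks=[-]
After op 7 cancel(order #5): fills=none; bids=[#3:9@103 #1:2@99] asks=[-]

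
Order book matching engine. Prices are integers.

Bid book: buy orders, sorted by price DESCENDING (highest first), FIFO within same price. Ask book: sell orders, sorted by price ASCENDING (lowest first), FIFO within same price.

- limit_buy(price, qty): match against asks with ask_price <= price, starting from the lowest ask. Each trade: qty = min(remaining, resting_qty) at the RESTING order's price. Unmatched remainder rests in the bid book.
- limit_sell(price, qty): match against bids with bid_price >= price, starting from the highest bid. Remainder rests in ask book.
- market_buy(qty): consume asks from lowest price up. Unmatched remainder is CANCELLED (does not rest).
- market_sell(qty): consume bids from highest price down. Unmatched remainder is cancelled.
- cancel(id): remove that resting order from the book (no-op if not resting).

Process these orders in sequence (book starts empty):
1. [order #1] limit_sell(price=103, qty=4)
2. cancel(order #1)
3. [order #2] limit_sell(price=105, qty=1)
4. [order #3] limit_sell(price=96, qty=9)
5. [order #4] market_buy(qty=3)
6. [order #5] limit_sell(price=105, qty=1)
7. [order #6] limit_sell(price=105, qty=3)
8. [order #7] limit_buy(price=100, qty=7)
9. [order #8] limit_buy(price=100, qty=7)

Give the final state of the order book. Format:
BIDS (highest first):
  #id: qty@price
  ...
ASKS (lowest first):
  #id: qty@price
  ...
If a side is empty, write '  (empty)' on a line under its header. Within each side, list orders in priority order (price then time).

Answer: BIDS (highest first):
  #7: 1@100
  #8: 7@100
ASKS (lowest first):
  #2: 1@105
  #5: 1@105
  #6: 3@105

Derivation:
After op 1 [order #1] limit_sell(price=103, qty=4): fills=none; bids=[-] asks=[#1:4@103]
After op 2 cancel(order #1): fills=none; bids=[-] asks=[-]
After op 3 [order #2] limit_sell(price=105, qty=1): fills=none; bids=[-] asks=[#2:1@105]
After op 4 [order #3] limit_sell(price=96, qty=9): fills=none; bids=[-] asks=[#3:9@96 #2:1@105]
After op 5 [order #4] market_buy(qty=3): fills=#4x#3:3@96; bids=[-] asks=[#3:6@96 #2:1@105]
After op 6 [order #5] limit_sell(price=105, qty=1): fills=none; bids=[-] asks=[#3:6@96 #2:1@105 #5:1@105]
After op 7 [order #6] limit_sell(price=105, qty=3): fills=none; bids=[-] asks=[#3:6@96 #2:1@105 #5:1@105 #6:3@105]
After op 8 [order #7] limit_buy(price=100, qty=7): fills=#7x#3:6@96; bids=[#7:1@100] asks=[#2:1@105 #5:1@105 #6:3@105]
After op 9 [order #8] limit_buy(price=100, qty=7): fills=none; bids=[#7:1@100 #8:7@100] asks=[#2:1@105 #5:1@105 #6:3@105]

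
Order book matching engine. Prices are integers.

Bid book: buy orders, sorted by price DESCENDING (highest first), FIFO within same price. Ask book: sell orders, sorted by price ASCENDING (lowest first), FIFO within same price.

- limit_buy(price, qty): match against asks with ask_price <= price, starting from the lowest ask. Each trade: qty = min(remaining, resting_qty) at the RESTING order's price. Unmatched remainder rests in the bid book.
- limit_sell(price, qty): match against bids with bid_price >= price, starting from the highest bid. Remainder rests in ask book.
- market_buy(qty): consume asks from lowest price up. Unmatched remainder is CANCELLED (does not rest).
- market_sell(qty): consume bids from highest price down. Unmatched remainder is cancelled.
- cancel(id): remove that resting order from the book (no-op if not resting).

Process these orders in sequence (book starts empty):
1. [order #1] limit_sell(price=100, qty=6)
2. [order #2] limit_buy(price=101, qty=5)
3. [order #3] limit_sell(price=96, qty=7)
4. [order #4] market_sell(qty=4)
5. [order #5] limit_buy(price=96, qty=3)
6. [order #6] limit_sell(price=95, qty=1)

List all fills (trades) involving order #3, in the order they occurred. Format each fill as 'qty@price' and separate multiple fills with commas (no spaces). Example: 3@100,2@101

Answer: 3@96

Derivation:
After op 1 [order #1] limit_sell(price=100, qty=6): fills=none; bids=[-] asks=[#1:6@100]
After op 2 [order #2] limit_buy(price=101, qty=5): fills=#2x#1:5@100; bids=[-] asks=[#1:1@100]
After op 3 [order #3] limit_sell(price=96, qty=7): fills=none; bids=[-] asks=[#3:7@96 #1:1@100]
After op 4 [order #4] market_sell(qty=4): fills=none; bids=[-] asks=[#3:7@96 #1:1@100]
After op 5 [order #5] limit_buy(price=96, qty=3): fills=#5x#3:3@96; bids=[-] asks=[#3:4@96 #1:1@100]
After op 6 [order #6] limit_sell(price=95, qty=1): fills=none; bids=[-] asks=[#6:1@95 #3:4@96 #1:1@100]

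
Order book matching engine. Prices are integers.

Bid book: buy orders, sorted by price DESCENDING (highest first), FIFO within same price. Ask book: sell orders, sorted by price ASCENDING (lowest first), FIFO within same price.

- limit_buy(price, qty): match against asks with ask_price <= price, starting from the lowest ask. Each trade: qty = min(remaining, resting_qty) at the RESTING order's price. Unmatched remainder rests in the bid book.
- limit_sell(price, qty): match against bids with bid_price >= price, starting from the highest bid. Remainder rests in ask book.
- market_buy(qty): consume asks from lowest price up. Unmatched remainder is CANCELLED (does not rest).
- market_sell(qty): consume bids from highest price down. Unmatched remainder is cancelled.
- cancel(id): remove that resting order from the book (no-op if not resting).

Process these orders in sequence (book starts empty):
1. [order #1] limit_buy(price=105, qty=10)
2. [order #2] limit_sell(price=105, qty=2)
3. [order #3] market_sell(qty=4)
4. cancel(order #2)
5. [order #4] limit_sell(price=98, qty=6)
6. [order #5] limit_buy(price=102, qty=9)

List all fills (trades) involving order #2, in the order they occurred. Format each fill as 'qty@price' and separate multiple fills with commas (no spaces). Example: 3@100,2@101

After op 1 [order #1] limit_buy(price=105, qty=10): fills=none; bids=[#1:10@105] asks=[-]
After op 2 [order #2] limit_sell(price=105, qty=2): fills=#1x#2:2@105; bids=[#1:8@105] asks=[-]
After op 3 [order #3] market_sell(qty=4): fills=#1x#3:4@105; bids=[#1:4@105] asks=[-]
After op 4 cancel(order #2): fills=none; bids=[#1:4@105] asks=[-]
After op 5 [order #4] limit_sell(price=98, qty=6): fills=#1x#4:4@105; bids=[-] asks=[#4:2@98]
After op 6 [order #5] limit_buy(price=102, qty=9): fills=#5x#4:2@98; bids=[#5:7@102] asks=[-]

Answer: 2@105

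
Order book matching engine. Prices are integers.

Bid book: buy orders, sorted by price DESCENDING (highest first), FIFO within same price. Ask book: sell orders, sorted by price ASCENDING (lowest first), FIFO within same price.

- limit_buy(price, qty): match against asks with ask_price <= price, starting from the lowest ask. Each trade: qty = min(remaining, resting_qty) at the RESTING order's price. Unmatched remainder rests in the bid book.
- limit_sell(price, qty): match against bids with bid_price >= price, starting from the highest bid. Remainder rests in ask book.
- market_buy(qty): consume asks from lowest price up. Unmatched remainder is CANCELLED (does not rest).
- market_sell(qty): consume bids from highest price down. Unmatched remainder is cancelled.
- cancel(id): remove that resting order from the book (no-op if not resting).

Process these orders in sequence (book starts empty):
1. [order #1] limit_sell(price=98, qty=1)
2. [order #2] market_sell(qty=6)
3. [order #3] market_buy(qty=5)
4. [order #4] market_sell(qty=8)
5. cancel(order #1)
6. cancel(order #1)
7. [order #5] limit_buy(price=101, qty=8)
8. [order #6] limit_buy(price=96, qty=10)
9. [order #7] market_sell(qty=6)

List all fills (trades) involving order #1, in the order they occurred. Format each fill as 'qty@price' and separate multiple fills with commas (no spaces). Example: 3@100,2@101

After op 1 [order #1] limit_sell(price=98, qty=1): fills=none; bids=[-] asks=[#1:1@98]
After op 2 [order #2] market_sell(qty=6): fills=none; bids=[-] asks=[#1:1@98]
After op 3 [order #3] market_buy(qty=5): fills=#3x#1:1@98; bids=[-] asks=[-]
After op 4 [order #4] market_sell(qty=8): fills=none; bids=[-] asks=[-]
After op 5 cancel(order #1): fills=none; bids=[-] asks=[-]
After op 6 cancel(order #1): fills=none; bids=[-] asks=[-]
After op 7 [order #5] limit_buy(price=101, qty=8): fills=none; bids=[#5:8@101] asks=[-]
After op 8 [order #6] limit_buy(price=96, qty=10): fills=none; bids=[#5:8@101 #6:10@96] asks=[-]
After op 9 [order #7] market_sell(qty=6): fills=#5x#7:6@101; bids=[#5:2@101 #6:10@96] asks=[-]

Answer: 1@98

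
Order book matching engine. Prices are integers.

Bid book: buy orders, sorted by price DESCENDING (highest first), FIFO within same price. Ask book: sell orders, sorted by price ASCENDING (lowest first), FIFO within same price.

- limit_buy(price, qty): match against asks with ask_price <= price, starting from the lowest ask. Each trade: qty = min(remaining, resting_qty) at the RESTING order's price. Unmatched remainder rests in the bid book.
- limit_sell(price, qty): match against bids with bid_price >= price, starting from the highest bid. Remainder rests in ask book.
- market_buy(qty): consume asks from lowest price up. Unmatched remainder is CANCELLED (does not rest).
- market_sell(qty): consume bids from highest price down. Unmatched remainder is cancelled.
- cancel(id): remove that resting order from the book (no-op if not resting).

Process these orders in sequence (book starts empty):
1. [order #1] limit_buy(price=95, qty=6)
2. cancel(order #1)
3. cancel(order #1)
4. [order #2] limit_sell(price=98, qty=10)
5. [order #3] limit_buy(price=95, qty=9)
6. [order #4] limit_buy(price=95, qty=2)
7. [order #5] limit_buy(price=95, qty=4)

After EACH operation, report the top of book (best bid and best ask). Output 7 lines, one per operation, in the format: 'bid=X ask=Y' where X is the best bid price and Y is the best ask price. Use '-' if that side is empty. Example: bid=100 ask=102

After op 1 [order #1] limit_buy(price=95, qty=6): fills=none; bids=[#1:6@95] asks=[-]
After op 2 cancel(order #1): fills=none; bids=[-] asks=[-]
After op 3 cancel(order #1): fills=none; bids=[-] asks=[-]
After op 4 [order #2] limit_sell(price=98, qty=10): fills=none; bids=[-] asks=[#2:10@98]
After op 5 [order #3] limit_buy(price=95, qty=9): fills=none; bids=[#3:9@95] asks=[#2:10@98]
After op 6 [order #4] limit_buy(price=95, qty=2): fills=none; bids=[#3:9@95 #4:2@95] asks=[#2:10@98]
After op 7 [order #5] limit_buy(price=95, qty=4): fills=none; bids=[#3:9@95 #4:2@95 #5:4@95] asks=[#2:10@98]

Answer: bid=95 ask=-
bid=- ask=-
bid=- ask=-
bid=- ask=98
bid=95 ask=98
bid=95 ask=98
bid=95 ask=98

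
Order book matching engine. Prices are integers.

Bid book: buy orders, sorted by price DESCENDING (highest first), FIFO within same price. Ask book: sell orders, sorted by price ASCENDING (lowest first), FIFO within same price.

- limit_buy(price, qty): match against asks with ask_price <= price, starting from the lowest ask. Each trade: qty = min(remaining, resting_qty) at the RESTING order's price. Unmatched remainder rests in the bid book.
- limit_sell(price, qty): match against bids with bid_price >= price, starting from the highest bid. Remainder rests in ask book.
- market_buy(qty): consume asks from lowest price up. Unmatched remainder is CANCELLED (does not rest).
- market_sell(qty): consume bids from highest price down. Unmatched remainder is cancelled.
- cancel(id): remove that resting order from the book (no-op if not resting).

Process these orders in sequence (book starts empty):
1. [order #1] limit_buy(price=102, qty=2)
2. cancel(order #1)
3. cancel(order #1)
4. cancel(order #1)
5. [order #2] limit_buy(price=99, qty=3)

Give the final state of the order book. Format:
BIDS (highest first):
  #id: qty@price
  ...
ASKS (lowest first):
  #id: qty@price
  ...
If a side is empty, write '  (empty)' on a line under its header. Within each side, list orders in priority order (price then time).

Answer: BIDS (highest first):
  #2: 3@99
ASKS (lowest first):
  (empty)

Derivation:
After op 1 [order #1] limit_buy(price=102, qty=2): fills=none; bids=[#1:2@102] asks=[-]
After op 2 cancel(order #1): fills=none; bids=[-] asks=[-]
After op 3 cancel(order #1): fills=none; bids=[-] asks=[-]
After op 4 cancel(order #1): fills=none; bids=[-] asks=[-]
After op 5 [order #2] limit_buy(price=99, qty=3): fills=none; bids=[#2:3@99] asks=[-]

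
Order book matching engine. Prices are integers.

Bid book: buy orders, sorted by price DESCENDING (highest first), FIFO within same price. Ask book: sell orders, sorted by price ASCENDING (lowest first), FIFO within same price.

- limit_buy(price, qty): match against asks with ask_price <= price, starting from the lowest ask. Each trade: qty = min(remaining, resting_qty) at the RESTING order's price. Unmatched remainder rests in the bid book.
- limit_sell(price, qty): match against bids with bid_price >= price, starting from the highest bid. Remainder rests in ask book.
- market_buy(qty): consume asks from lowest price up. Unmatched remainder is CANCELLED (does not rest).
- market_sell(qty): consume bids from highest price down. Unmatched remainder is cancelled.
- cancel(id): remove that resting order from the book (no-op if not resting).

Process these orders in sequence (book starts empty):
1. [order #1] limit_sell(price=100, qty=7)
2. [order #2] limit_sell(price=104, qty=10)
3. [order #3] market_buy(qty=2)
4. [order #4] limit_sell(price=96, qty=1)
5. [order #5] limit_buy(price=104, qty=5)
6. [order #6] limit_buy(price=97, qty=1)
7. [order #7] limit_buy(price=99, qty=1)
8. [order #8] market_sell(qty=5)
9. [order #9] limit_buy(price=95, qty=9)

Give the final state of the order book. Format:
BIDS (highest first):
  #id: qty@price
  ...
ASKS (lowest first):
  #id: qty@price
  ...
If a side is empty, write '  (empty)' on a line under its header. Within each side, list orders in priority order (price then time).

After op 1 [order #1] limit_sell(price=100, qty=7): fills=none; bids=[-] asks=[#1:7@100]
After op 2 [order #2] limit_sell(price=104, qty=10): fills=none; bids=[-] asks=[#1:7@100 #2:10@104]
After op 3 [order #3] market_buy(qty=2): fills=#3x#1:2@100; bids=[-] asks=[#1:5@100 #2:10@104]
After op 4 [order #4] limit_sell(price=96, qty=1): fills=none; bids=[-] asks=[#4:1@96 #1:5@100 #2:10@104]
After op 5 [order #5] limit_buy(price=104, qty=5): fills=#5x#4:1@96 #5x#1:4@100; bids=[-] asks=[#1:1@100 #2:10@104]
After op 6 [order #6] limit_buy(price=97, qty=1): fills=none; bids=[#6:1@97] asks=[#1:1@100 #2:10@104]
After op 7 [order #7] limit_buy(price=99, qty=1): fills=none; bids=[#7:1@99 #6:1@97] asks=[#1:1@100 #2:10@104]
After op 8 [order #8] market_sell(qty=5): fills=#7x#8:1@99 #6x#8:1@97; bids=[-] asks=[#1:1@100 #2:10@104]
After op 9 [order #9] limit_buy(price=95, qty=9): fills=none; bids=[#9:9@95] asks=[#1:1@100 #2:10@104]

Answer: BIDS (highest first):
  #9: 9@95
ASKS (lowest first):
  #1: 1@100
  #2: 10@104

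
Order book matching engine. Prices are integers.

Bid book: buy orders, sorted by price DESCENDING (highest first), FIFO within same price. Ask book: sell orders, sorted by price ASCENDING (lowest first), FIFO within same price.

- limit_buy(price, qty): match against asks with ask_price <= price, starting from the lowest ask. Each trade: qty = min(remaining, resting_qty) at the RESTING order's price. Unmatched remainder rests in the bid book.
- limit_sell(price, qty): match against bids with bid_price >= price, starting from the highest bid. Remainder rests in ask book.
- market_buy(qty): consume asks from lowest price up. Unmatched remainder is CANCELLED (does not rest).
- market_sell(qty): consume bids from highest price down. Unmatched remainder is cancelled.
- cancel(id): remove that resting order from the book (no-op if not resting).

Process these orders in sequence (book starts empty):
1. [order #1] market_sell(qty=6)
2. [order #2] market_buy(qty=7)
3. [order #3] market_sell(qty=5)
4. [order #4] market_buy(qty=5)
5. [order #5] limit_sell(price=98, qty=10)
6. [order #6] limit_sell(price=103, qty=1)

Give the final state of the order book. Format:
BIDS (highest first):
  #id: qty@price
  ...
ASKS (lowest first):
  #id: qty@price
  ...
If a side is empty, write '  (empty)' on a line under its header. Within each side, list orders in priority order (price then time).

After op 1 [order #1] market_sell(qty=6): fills=none; bids=[-] asks=[-]
After op 2 [order #2] market_buy(qty=7): fills=none; bids=[-] asks=[-]
After op 3 [order #3] market_sell(qty=5): fills=none; bids=[-] asks=[-]
After op 4 [order #4] market_buy(qty=5): fills=none; bids=[-] asks=[-]
After op 5 [order #5] limit_sell(price=98, qty=10): fills=none; bids=[-] asks=[#5:10@98]
After op 6 [order #6] limit_sell(price=103, qty=1): fills=none; bids=[-] asks=[#5:10@98 #6:1@103]

Answer: BIDS (highest first):
  (empty)
ASKS (lowest first):
  #5: 10@98
  #6: 1@103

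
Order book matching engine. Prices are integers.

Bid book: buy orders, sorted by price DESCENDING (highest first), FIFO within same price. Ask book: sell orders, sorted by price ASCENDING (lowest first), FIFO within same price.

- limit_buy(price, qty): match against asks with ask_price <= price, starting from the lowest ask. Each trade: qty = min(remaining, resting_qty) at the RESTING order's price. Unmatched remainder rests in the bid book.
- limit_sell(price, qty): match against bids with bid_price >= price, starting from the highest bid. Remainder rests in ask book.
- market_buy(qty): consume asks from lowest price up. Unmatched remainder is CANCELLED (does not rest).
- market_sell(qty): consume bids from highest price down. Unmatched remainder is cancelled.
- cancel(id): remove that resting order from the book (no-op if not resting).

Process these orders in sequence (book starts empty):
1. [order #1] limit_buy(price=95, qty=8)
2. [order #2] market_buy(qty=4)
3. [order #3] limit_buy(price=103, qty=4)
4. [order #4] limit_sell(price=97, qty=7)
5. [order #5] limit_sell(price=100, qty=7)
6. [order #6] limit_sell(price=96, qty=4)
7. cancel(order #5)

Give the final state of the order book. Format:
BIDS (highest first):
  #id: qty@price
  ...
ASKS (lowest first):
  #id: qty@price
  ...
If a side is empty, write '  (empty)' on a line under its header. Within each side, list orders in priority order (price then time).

After op 1 [order #1] limit_buy(price=95, qty=8): fills=none; bids=[#1:8@95] asks=[-]
After op 2 [order #2] market_buy(qty=4): fills=none; bids=[#1:8@95] asks=[-]
After op 3 [order #3] limit_buy(price=103, qty=4): fills=none; bids=[#3:4@103 #1:8@95] asks=[-]
After op 4 [order #4] limit_sell(price=97, qty=7): fills=#3x#4:4@103; bids=[#1:8@95] asks=[#4:3@97]
After op 5 [order #5] limit_sell(price=100, qty=7): fills=none; bids=[#1:8@95] asks=[#4:3@97 #5:7@100]
After op 6 [order #6] limit_sell(price=96, qty=4): fills=none; bids=[#1:8@95] asks=[#6:4@96 #4:3@97 #5:7@100]
After op 7 cancel(order #5): fills=none; bids=[#1:8@95] asks=[#6:4@96 #4:3@97]

Answer: BIDS (highest first):
  #1: 8@95
ASKS (lowest first):
  #6: 4@96
  #4: 3@97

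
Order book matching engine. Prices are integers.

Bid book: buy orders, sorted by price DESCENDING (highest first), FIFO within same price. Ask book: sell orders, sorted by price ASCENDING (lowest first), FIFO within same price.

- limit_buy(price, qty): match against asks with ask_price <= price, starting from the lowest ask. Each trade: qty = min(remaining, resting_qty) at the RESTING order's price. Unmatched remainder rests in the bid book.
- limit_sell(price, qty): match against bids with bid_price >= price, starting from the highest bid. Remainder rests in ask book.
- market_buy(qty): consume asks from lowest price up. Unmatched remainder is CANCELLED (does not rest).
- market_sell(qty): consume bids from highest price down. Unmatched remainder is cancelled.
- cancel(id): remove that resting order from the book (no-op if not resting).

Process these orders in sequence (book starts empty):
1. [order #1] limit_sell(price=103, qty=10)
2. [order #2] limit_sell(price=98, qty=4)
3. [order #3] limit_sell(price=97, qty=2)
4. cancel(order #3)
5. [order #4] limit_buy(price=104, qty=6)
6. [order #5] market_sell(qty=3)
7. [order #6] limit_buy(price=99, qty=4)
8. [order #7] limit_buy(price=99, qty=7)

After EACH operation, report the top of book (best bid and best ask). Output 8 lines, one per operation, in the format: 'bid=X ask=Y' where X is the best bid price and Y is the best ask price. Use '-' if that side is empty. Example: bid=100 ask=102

After op 1 [order #1] limit_sell(price=103, qty=10): fills=none; bids=[-] asks=[#1:10@103]
After op 2 [order #2] limit_sell(price=98, qty=4): fills=none; bids=[-] asks=[#2:4@98 #1:10@103]
After op 3 [order #3] limit_sell(price=97, qty=2): fills=none; bids=[-] asks=[#3:2@97 #2:4@98 #1:10@103]
After op 4 cancel(order #3): fills=none; bids=[-] asks=[#2:4@98 #1:10@103]
After op 5 [order #4] limit_buy(price=104, qty=6): fills=#4x#2:4@98 #4x#1:2@103; bids=[-] asks=[#1:8@103]
After op 6 [order #5] market_sell(qty=3): fills=none; bids=[-] asks=[#1:8@103]
After op 7 [order #6] limit_buy(price=99, qty=4): fills=none; bids=[#6:4@99] asks=[#1:8@103]
After op 8 [order #7] limit_buy(price=99, qty=7): fills=none; bids=[#6:4@99 #7:7@99] asks=[#1:8@103]

Answer: bid=- ask=103
bid=- ask=98
bid=- ask=97
bid=- ask=98
bid=- ask=103
bid=- ask=103
bid=99 ask=103
bid=99 ask=103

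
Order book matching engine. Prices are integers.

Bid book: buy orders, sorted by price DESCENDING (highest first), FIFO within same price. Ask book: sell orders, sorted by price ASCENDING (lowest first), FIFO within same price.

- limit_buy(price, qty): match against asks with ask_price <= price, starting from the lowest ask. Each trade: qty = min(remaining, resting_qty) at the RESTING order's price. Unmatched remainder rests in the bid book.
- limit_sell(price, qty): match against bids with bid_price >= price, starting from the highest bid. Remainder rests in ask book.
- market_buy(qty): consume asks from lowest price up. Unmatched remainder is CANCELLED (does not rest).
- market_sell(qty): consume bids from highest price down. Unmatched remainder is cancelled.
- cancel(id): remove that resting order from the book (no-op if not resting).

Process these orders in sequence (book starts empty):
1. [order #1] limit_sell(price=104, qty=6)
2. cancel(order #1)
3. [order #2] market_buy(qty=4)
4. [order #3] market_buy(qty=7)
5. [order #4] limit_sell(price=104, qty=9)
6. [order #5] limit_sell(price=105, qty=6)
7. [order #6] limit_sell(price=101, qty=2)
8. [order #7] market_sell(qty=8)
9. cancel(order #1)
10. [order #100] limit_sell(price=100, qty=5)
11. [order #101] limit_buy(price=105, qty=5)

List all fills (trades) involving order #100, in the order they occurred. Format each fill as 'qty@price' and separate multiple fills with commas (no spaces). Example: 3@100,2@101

Answer: 5@100

Derivation:
After op 1 [order #1] limit_sell(price=104, qty=6): fills=none; bids=[-] asks=[#1:6@104]
After op 2 cancel(order #1): fills=none; bids=[-] asks=[-]
After op 3 [order #2] market_buy(qty=4): fills=none; bids=[-] asks=[-]
After op 4 [order #3] market_buy(qty=7): fills=none; bids=[-] asks=[-]
After op 5 [order #4] limit_sell(price=104, qty=9): fills=none; bids=[-] asks=[#4:9@104]
After op 6 [order #5] limit_sell(price=105, qty=6): fills=none; bids=[-] asks=[#4:9@104 #5:6@105]
After op 7 [order #6] limit_sell(price=101, qty=2): fills=none; bids=[-] asks=[#6:2@101 #4:9@104 #5:6@105]
After op 8 [order #7] market_sell(qty=8): fills=none; bids=[-] asks=[#6:2@101 #4:9@104 #5:6@105]
After op 9 cancel(order #1): fills=none; bids=[-] asks=[#6:2@101 #4:9@104 #5:6@105]
After op 10 [order #100] limit_sell(price=100, qty=5): fills=none; bids=[-] asks=[#100:5@100 #6:2@101 #4:9@104 #5:6@105]
After op 11 [order #101] limit_buy(price=105, qty=5): fills=#101x#100:5@100; bids=[-] asks=[#6:2@101 #4:9@104 #5:6@105]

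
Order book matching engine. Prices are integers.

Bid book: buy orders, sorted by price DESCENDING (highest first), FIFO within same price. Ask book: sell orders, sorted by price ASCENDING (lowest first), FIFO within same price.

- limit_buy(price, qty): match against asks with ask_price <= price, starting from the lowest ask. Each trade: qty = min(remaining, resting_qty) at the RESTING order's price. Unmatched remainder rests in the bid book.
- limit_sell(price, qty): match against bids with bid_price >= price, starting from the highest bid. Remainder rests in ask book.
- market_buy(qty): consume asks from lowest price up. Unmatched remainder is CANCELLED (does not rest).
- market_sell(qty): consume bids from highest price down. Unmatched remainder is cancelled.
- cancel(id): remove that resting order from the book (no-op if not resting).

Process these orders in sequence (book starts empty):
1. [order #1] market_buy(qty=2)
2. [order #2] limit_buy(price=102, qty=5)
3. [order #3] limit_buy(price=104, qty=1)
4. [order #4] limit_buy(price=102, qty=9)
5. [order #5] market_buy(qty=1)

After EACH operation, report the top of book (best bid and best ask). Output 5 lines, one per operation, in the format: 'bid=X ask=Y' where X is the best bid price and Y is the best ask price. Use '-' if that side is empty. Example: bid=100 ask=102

Answer: bid=- ask=-
bid=102 ask=-
bid=104 ask=-
bid=104 ask=-
bid=104 ask=-

Derivation:
After op 1 [order #1] market_buy(qty=2): fills=none; bids=[-] asks=[-]
After op 2 [order #2] limit_buy(price=102, qty=5): fills=none; bids=[#2:5@102] asks=[-]
After op 3 [order #3] limit_buy(price=104, qty=1): fills=none; bids=[#3:1@104 #2:5@102] asks=[-]
After op 4 [order #4] limit_buy(price=102, qty=9): fills=none; bids=[#3:1@104 #2:5@102 #4:9@102] asks=[-]
After op 5 [order #5] market_buy(qty=1): fills=none; bids=[#3:1@104 #2:5@102 #4:9@102] asks=[-]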